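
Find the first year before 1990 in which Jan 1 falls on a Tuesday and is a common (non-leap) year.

Jan 1 advances by 2 weekdays after a leap year and by 1 after a common year.
1990: Jan 1 is Monday.
1989: Sunday
1988: Friday (leap)
1987: Thursday
1986: Wednesday
1985: Tuesday
1985 begins on a Tuesday and is a common year.

1985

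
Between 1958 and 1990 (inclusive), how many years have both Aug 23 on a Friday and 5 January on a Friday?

Check each year's weekday for Aug 23 and 5 January:
  1958: Sat/Sun  1959: Sun/Mon  1960: Tue/Tue  1961: Wed/Thu  1962: Thu/Fri  1963: Fri/Sat  1964: Sun/Sun  1965: Mon/Tue  1966: Tue/Wed  1967: Wed/Thu  1968: Fri/Fri ✓  1969: Sat/Sun  1970: Sun/Mon  1971: Mon/Tue  …(5 more)…  1977: Tue/Wed  1978: Wed/Thu  1979: Thu/Fri  1980: Sat/Sat  1981: Sun/Mon  1982: Mon/Tue  1983: Tue/Wed  1984: Thu/Thu  1985: Fri/Sat  1986: Sat/Sun  1987: Sun/Mon  1988: Tue/Tue  1989: Wed/Thu  1990: Thu/Fri
Both conditions hold in: 1968 — 1.

1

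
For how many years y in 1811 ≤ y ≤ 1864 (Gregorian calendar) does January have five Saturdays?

January has 31 days; it has five Saturdays when Saturday falls among the first (month-length − 28) days — i.e. when January 1 is one of Saturday/Friday/Thursday.
January 1 by year: 1811:Tue 1812:Wed 1813:Fri✓ 1814:Sat✓ 1815:Sun 1816:Mon 1817:Wed 1818:Thu✓ 1819:Fri✓ 1820:Sat✓ 1821:Mon 1822:Tue 1823:Wed 1824:Thu✓ 1825:Sat✓ …(24 more)… 1850:Tue 1851:Wed 1852:Thu✓ 1853:Sat✓ 1854:Sun 1855:Mon 1856:Tue 1857:Thu✓ 1858:Fri✓ 1859:Sat✓ 1860:Sun 1861:Tue 1862:Wed 1863:Thu✓ 1864:Fri✓
Years with five Saturdays: 1813, 1814, 1818, 1819, 1820, 1824, 1825, 1829, 1830, 1831, 1835, 1836, 1841, 1842, 1846, 1847, 1848, 1852, 1853, 1857, 1858, 1859, 1863, 1864 → 24.

24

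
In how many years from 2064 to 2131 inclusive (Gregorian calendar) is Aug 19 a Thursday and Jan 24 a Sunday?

Check each year's weekday for Aug 19 and Jan 24:
  2064: Tue/Thu  2065: Wed/Sat  2066: Thu/Sun ✓  2067: Fri/Mon  2068: Sun/Tue  2069: Mon/Thu  2070: Tue/Fri  2071: Wed/Sat  2072: Fri/Sun  2073: Sat/Tue  2074: Sun/Wed  2075: Mon/Thu  2076: Wed/Fri  2077: Thu/Sun ✓  …(40 more)…  2118: Fri/Mon  2119: Sat/Tue  2120: Mon/Wed  2121: Tue/Fri  2122: Wed/Sat  2123: Thu/Sun ✓  2124: Sat/Mon  2125: Sun/Wed  2126: Mon/Thu  2127: Tue/Fri  2128: Thu/Sat  2129: Fri/Mon  2130: Sat/Tue  2131: Sun/Wed
Both conditions hold in: 2066, 2077, 2083, 2094, 2100, 2106, 2117, 2123 — 8.

8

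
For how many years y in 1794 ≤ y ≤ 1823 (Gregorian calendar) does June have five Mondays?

10

June has 30 days; it has five Mondays when Monday falls among the first (month-length − 28) days — i.e. when June 1 is one of Monday/Sunday.
June 1 by year: 1794:Sun✓ 1795:Mon✓ 1796:Wed 1797:Thu 1798:Fri 1799:Sat 1800:Sun✓ 1801:Mon✓ 1802:Tue 1803:Wed 1804:Fri 1805:Sat 1806:Sun✓ 1807:Mon✓ 1808:Wed 1809:Thu 1810:Fri 1811:Sat 1812:Mon✓ 1813:Tue 1814:Wed 1815:Thu 1816:Sat 1817:Sun✓ 1818:Mon✓ 1819:Tue 1820:Thu 1821:Fri 1822:Sat 1823:Sun✓
Years with five Mondays: 1794, 1795, 1800, 1801, 1806, 1807, 1812, 1817, 1818, 1823 → 10.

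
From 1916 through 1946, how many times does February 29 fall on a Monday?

Leap years in 1916–1946: 8 of them.
Feb 29 weekday advances by 5 (mod 7) from one leap year to the next four years later (or differs when a century non-leap intervenes).
Leap-day weekdays: 1916:Tue 1920:Sun 1924:Fri 1928:Wed 1932:Mon✓ 1936:Sat 1940:Thu 1944:Tue
Monday: 1932 → 1.

1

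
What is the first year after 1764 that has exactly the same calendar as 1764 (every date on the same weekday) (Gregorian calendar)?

1792

Two years share a calendar iff Jan 1 falls on the same weekday and both are leap or both are common. 1764: Jan 1 is Sunday, leap year.
1765: Jan 1 Tuesday, common
1766: Jan 1 Wednesday, common
1767: Jan 1 Thursday, common
1768: Jan 1 Friday, leap
1769: Jan 1 Sunday, common
1770: Jan 1 Monday, common
1771: Jan 1 Tuesday, common
1772: Jan 1 Wednesday, leap
1773: Jan 1 Friday, common
1774: Jan 1 Saturday, common
1775: Jan 1 Sunday, common
1776: Jan 1 Monday, leap
1777: Jan 1 Wednesday, common
1778: Jan 1 Thursday, common
1779: Jan 1 Friday, common
1780: Jan 1 Saturday, leap
1781: Jan 1 Monday, common
1782: Jan 1 Tuesday, common
1783: Jan 1 Wednesday, common
1784: Jan 1 Thursday, leap
1785: Jan 1 Saturday, common
1786: Jan 1 Sunday, common
1787: Jan 1 Monday, common
1788: Jan 1 Tuesday, leap
1789: Jan 1 Thursday, common
1790: Jan 1 Friday, common
1791: Jan 1 Saturday, common
1792: Jan 1 Sunday, leap
1792 matches on both conditions.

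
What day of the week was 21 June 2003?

Saturday

January 1, 2003 is a Wednesday.
June 21 is day 172 of the year, i.e. 171 days after Jan 1.
171 mod 7 = 3, so advance 3 weekdays from Wednesday: Saturday.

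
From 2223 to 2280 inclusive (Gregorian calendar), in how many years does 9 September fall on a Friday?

8

Track 9 September's weekday year by year (advancing +1, or +2 across a Feb 29):
  2223: Tue  2224: Thu (+2)  2225: Fri (+1) ✓  2226: Sat (+1)  2227: Sun (+1)
  2228: Tue (+2)  2229: Wed (+1)  2230: Thu (+1)  2231: Fri (+1) ✓  2232: Sun (+2)
  2233: Mon (+1)  2234: Tue (+1)  2235: Wed (+1)  2236: Fri (+2) ✓  … (30 more years) …
  2267: Mon (+1)  2268: Wed (+2)  2269: Thu (+1)  2270: Fri (+1) ✓  2271: Sat (+1)
  2272: Mon (+2)  2273: Tue (+1)  2274: Wed (+1)  2275: Thu (+1)  2276: Sat (+2)
  2277: Sun (+1)  2278: Mon (+1)  2279: Tue (+1)  2280: Thu (+2)
Friday years: 2225, 2231, 2236, 2242, 2253, 2259, 2264, 2270 — 8 in total.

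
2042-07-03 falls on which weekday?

January 1, 2042 is a Wednesday.
July 3 is day 184 of the year, i.e. 183 days after Jan 1.
183 mod 7 = 1, so advance 1 weekday from Wednesday: Thursday.

Thursday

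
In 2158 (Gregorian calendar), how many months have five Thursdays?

A month of length L has five Thursdays iff its first Thursday is on day ≤ L−28 (so day 1–3 in a 31-day month, 1–2 in a 30-day month, day 1 in a leap February).
Checking each month of 2158: Jan starts Sun (31d); Feb starts Wed (28d); Mar starts Wed (31d) ✓; Apr starts Sat (30d); May starts Mon (31d); Jun starts Thu (30d) ✓; Jul starts Sat (31d); Aug starts Tue (31d) ✓; Sep starts Fri (30d); Oct starts Sun (31d); Nov starts Wed (30d) ✓; Dec starts Fri (31d).
Five-Thursday months: March, June, August, November → 4.

4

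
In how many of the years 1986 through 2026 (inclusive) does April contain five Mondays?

April has 30 days; it has five Mondays when Monday falls among the first (month-length − 28) days — i.e. when April 1 is one of Monday/Sunday.
April 1 by year: 1986:Tue 1987:Wed 1988:Fri 1989:Sat 1990:Sun✓ 1991:Mon✓ 1992:Wed 1993:Thu 1994:Fri 1995:Sat 1996:Mon✓ 1997:Tue 1998:Wed 1999:Thu 2000:Sat …(11 more)… 2012:Sun✓ 2013:Mon✓ 2014:Tue 2015:Wed 2016:Fri 2017:Sat 2018:Sun✓ 2019:Mon✓ 2020:Wed 2021:Thu 2022:Fri 2023:Sat 2024:Mon✓ 2025:Tue 2026:Wed
Years with five Mondays: 1990, 1991, 1996, 2001, 2002, 2007, 2012, 2013, 2018, 2019, 2024 → 11.

11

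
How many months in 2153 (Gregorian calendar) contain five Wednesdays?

4

A month of length L has five Wednesdays iff its first Wednesday is on day ≤ L−28 (so day 1–3 in a 31-day month, 1–2 in a 30-day month, day 1 in a leap February).
Checking each month of 2153: Jan starts Mon (31d) ✓; Feb starts Thu (28d); Mar starts Thu (31d); Apr starts Sun (30d); May starts Tue (31d) ✓; Jun starts Fri (30d); Jul starts Sun (31d); Aug starts Wed (31d) ✓; Sep starts Sat (30d); Oct starts Mon (31d) ✓; Nov starts Thu (30d); Dec starts Sat (31d).
Five-Wednesday months: January, May, August, October → 4.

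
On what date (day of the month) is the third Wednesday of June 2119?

June 1, 2119 is a Thursday, so the first Wednesday is the 7th.
The third Wednesday is 7 + 14 = 21.

21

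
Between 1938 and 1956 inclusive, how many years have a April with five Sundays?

April has 30 days; it has five Sundays when Sunday falls among the first (month-length − 28) days — i.e. when April 1 is one of Sunday/Saturday.
April 1 by year: 1938:Fri 1939:Sat✓ 1940:Mon 1941:Tue 1942:Wed 1943:Thu 1944:Sat✓ 1945:Sun✓ 1946:Mon 1947:Tue 1948:Thu 1949:Fri 1950:Sat✓ 1951:Sun✓ 1952:Tue 1953:Wed 1954:Thu 1955:Fri 1956:Sun✓
Years with five Sundays: 1939, 1944, 1945, 1950, 1951, 1956 → 6.

6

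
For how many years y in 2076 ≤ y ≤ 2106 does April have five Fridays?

10

April has 30 days; it has five Fridays when Friday falls among the first (month-length − 28) days — i.e. when April 1 is one of Friday/Thursday.
April 1 by year: 2076:Wed 2077:Thu✓ 2078:Fri✓ 2079:Sat 2080:Mon 2081:Tue 2082:Wed 2083:Thu✓ 2084:Sat 2085:Sun 2086:Mon 2087:Tue 2088:Thu✓ 2089:Fri✓ 2090:Sat 2091:Sun 2092:Tue 2093:Wed 2094:Thu✓ 2095:Fri✓ 2096:Sun 2097:Mon 2098:Tue 2099:Wed 2100:Thu✓ 2101:Fri✓ 2102:Sat 2103:Sun 2104:Tue 2105:Wed 2106:Thu✓
Years with five Fridays: 2077, 2078, 2083, 2088, 2089, 2094, 2095, 2100, 2101, 2106 → 10.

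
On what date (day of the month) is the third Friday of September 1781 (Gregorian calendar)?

21

September 1, 1781 is a Saturday, so the first Friday is the 7th.
The third Friday is 7 + 14 = 21.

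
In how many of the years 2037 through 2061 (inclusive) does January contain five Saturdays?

12

January has 31 days; it has five Saturdays when Saturday falls among the first (month-length − 28) days — i.e. when January 1 is one of Saturday/Friday/Thursday.
January 1 by year: 2037:Thu✓ 2038:Fri✓ 2039:Sat✓ 2040:Sun 2041:Tue 2042:Wed 2043:Thu✓ 2044:Fri✓ 2045:Sun 2046:Mon 2047:Tue 2048:Wed 2049:Fri✓ 2050:Sat✓ 2051:Sun 2052:Mon 2053:Wed 2054:Thu✓ 2055:Fri✓ 2056:Sat✓ 2057:Mon 2058:Tue 2059:Wed 2060:Thu✓ 2061:Sat✓
Years with five Saturdays: 2037, 2038, 2039, 2043, 2044, 2049, 2050, 2054, 2055, 2056, 2060, 2061 → 12.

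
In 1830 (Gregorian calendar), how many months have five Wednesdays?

A month of length L has five Wednesdays iff its first Wednesday is on day ≤ L−28 (so day 1–3 in a 31-day month, 1–2 in a 30-day month, day 1 in a leap February).
Checking each month of 1830: Jan starts Fri (31d); Feb starts Mon (28d); Mar starts Mon (31d) ✓; Apr starts Thu (30d); May starts Sat (31d); Jun starts Tue (30d) ✓; Jul starts Thu (31d); Aug starts Sun (31d); Sep starts Wed (30d) ✓; Oct starts Fri (31d); Nov starts Mon (30d); Dec starts Wed (31d) ✓.
Five-Wednesday months: March, June, September, December → 4.

4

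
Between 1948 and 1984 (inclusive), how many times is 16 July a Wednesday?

Track 16 July's weekday year by year (advancing +1, or +2 across a Feb 29):
  1948: Fri  1949: Sat (+1)  1950: Sun (+1)  1951: Mon (+1)  1952: Wed (+2) ✓
  1953: Thu (+1)  1954: Fri (+1)  1955: Sat (+1)  1956: Mon (+2)  1957: Tue (+1)
  1958: Wed (+1) ✓  1959: Thu (+1)  1960: Sat (+2)  1961: Sun (+1)  … (9 more years) …
  1971: Fri (+1)  1972: Sun (+2)  1973: Mon (+1)  1974: Tue (+1)  1975: Wed (+1) ✓
  1976: Fri (+2)  1977: Sat (+1)  1978: Sun (+1)  1979: Mon (+1)  1980: Wed (+2) ✓
  1981: Thu (+1)  1982: Fri (+1)  1983: Sat (+1)  1984: Mon (+2)
Wednesday years: 1952, 1958, 1969, 1975, 1980 — 5 in total.

5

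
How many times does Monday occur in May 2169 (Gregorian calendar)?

May 2169 has 31 days and begins on Monday.
The first Monday is May 1.
Mondays fall on 1, 8, 15, 22, 29 — that's 5.

5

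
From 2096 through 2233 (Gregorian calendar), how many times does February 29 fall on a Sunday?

4

Leap years in 2096–2233: 33 of them.
Feb 29 weekday advances by 5 (mod 7) from one leap year to the next four years later (or differs when a century non-leap intervenes).
Leap-day weekdays: 2096:Wed 2104:Fri 2108:Wed 2112:Mon 2116:Sat 2120:Thu 2124:Tue 2128:Sun✓ 2132:Fri 2136:Wed 2140:Mon 2144:Sat 2148:Thu …(7 more)… 2180:Tue 2184:Sun✓ 2188:Fri 2192:Wed 2196:Mon 2204:Wed 2208:Mon 2212:Sat 2216:Thu 2220:Tue 2224:Sun✓ 2228:Fri 2232:Wed
Sunday: 2128, 2156, 2184, 2224 → 4.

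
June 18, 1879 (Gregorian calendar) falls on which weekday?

January 1, 1879 is a Wednesday.
June 18 is day 169 of the year, i.e. 168 days after Jan 1.
168 mod 7 = 0, so advance 0 weekdays from Wednesday: Wednesday.

Wednesday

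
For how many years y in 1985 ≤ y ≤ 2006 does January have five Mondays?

January has 31 days; it has five Mondays when Monday falls among the first (month-length − 28) days — i.e. when January 1 is one of Monday/Sunday/Saturday.
January 1 by year: 1985:Tue 1986:Wed 1987:Thu 1988:Fri 1989:Sun✓ 1990:Mon✓ 1991:Tue 1992:Wed 1993:Fri 1994:Sat✓ 1995:Sun✓ 1996:Mon✓ 1997:Wed 1998:Thu 1999:Fri 2000:Sat✓ 2001:Mon✓ 2002:Tue 2003:Wed 2004:Thu 2005:Sat✓ 2006:Sun✓
Years with five Mondays: 1989, 1990, 1994, 1995, 1996, 2000, 2001, 2005, 2006 → 9.

9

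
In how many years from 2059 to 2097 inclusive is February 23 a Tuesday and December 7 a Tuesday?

4

Check each year's weekday for February 23 and December 7:
  2059: Sun/Sun  2060: Mon/Tue  2061: Wed/Wed  2062: Thu/Thu  2063: Fri/Fri  2064: Sat/Sun  2065: Mon/Mon  2066: Tue/Tue ✓  2067: Wed/Wed  2068: Thu/Fri  2069: Sat/Sat  2070: Sun/Sun  2071: Mon/Mon  2072: Tue/Wed  …(11 more)…  2084: Wed/Thu  2085: Fri/Fri  2086: Sat/Sat  2087: Sun/Sun  2088: Mon/Tue  2089: Wed/Wed  2090: Thu/Thu  2091: Fri/Fri  2092: Sat/Sun  2093: Mon/Mon  2094: Tue/Tue ✓  2095: Wed/Wed  2096: Thu/Fri  2097: Sat/Sat
Both conditions hold in: 2066, 2077, 2083, 2094 — 4.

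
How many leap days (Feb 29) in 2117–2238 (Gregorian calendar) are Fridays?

Leap years in 2117–2238: 29 of them.
Feb 29 weekday advances by 5 (mod 7) from one leap year to the next four years later (or differs when a century non-leap intervenes).
Leap-day weekdays: 2120:Thu 2124:Tue 2128:Sun 2132:Fri✓ 2136:Wed 2140:Mon 2144:Sat 2148:Thu 2152:Tue 2156:Sun 2160:Fri✓ 2164:Wed 2168:Mon …(3 more)… 2184:Sun 2188:Fri✓ 2192:Wed 2196:Mon 2204:Wed 2208:Mon 2212:Sat 2216:Thu 2220:Tue 2224:Sun 2228:Fri✓ 2232:Wed 2236:Mon
Friday: 2132, 2160, 2188, 2228 → 4.

4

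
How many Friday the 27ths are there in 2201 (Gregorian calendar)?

Check the 27th of each month of 2201: Jan 27: Tue, Feb 27: Fri, Mar 27: Fri, Apr 27: Mon, May 27: Wed, Jun 27: Sat, Jul 27: Mon, Aug 27: Thu, Sep 27: Sun, Oct 27: Tue, Nov 27: Fri, Dec 27: Sun.
Friday occurs in February, March, November — 3 months.

3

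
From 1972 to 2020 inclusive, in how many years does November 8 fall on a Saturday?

Track November 8's weekday year by year (advancing +1, or +2 across a Feb 29):
  1972: Wed  1973: Thu (+1)  1974: Fri (+1)  1975: Sat (+1) ✓  1976: Mon (+2)
  1977: Tue (+1)  1978: Wed (+1)  1979: Thu (+1)  1980: Sat (+2) ✓  1981: Sun (+1)
  1982: Mon (+1)  1983: Tue (+1)  1984: Thu (+2)  1985: Fri (+1)  … (21 more years) …
  2007: Thu (+1)  2008: Sat (+2) ✓  2009: Sun (+1)  2010: Mon (+1)  2011: Tue (+1)
  2012: Thu (+2)  2013: Fri (+1)  2014: Sat (+1) ✓  2015: Sun (+1)  2016: Tue (+2)
  2017: Wed (+1)  2018: Thu (+1)  2019: Fri (+1)  2020: Sun (+2)
Saturday years: 1975, 1980, 1986, 1997, 2003, 2008, 2014 — 7 in total.

7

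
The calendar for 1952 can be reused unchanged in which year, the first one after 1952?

1980

Two years share a calendar iff Jan 1 falls on the same weekday and both are leap or both are common. 1952: Jan 1 is Tuesday, leap year.
1953: Jan 1 Thursday, common
1954: Jan 1 Friday, common
1955: Jan 1 Saturday, common
1956: Jan 1 Sunday, leap
1957: Jan 1 Tuesday, common
1958: Jan 1 Wednesday, common
1959: Jan 1 Thursday, common
1960: Jan 1 Friday, leap
1961: Jan 1 Sunday, common
1962: Jan 1 Monday, common
1963: Jan 1 Tuesday, common
1964: Jan 1 Wednesday, leap
1965: Jan 1 Friday, common
1966: Jan 1 Saturday, common
1967: Jan 1 Sunday, common
1968: Jan 1 Monday, leap
1969: Jan 1 Wednesday, common
1970: Jan 1 Thursday, common
1971: Jan 1 Friday, common
1972: Jan 1 Saturday, leap
1973: Jan 1 Monday, common
1974: Jan 1 Tuesday, common
1975: Jan 1 Wednesday, common
1976: Jan 1 Thursday, leap
1977: Jan 1 Saturday, common
1978: Jan 1 Sunday, common
1979: Jan 1 Monday, common
1980: Jan 1 Tuesday, leap
1980 matches on both conditions.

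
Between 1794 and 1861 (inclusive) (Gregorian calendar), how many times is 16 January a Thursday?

10

Track 16 January's weekday year by year (advancing +1, or +2 across a Feb 29):
  1794: Thu ✓  1795: Fri (+1)  1796: Sat (+1)  1797: Mon (+2)  1798: Tue (+1)
  1799: Wed (+1)  1800: Thu (+1) ✓  1801: Fri (+1)  1802: Sat (+1)  1803: Sun (+1)
  1804: Mon (+1)  1805: Wed (+2)  1806: Thu (+1) ✓  1807: Fri (+1)  … (40 more years) …
  1848: Sun (+1)  1849: Tue (+2)  1850: Wed (+1)  1851: Thu (+1) ✓  1852: Fri (+1)
  1853: Sun (+2)  1854: Mon (+1)  1855: Tue (+1)  1856: Wed (+1)  1857: Fri (+2)
  1858: Sat (+1)  1859: Sun (+1)  1860: Mon (+1)  1861: Wed (+2)
Thursday years: 1794, 1800, 1806, 1812, 1817, 1823, 1834, 1840, 1845, 1851 — 10 in total.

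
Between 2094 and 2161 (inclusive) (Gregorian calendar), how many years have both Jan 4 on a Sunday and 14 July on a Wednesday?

Check each year's weekday for Jan 4 and 14 July:
  2094: Mon/Wed  2095: Tue/Thu  2096: Wed/Sat  2097: Fri/Sun  2098: Sat/Mon  2099: Sun/Tue  2100: Mon/Wed  2101: Tue/Thu  2102: Wed/Fri  2103: Thu/Sat  2104: Fri/Mon  2105: Sun/Tue  2106: Mon/Wed  2107: Tue/Thu  …(40 more)…  2148: Thu/Sun  2149: Sat/Mon  2150: Sun/Tue  2151: Mon/Wed  2152: Tue/Fri  2153: Thu/Sat  2154: Fri/Sun  2155: Sat/Mon  2156: Sun/Wed ✓  2157: Tue/Thu  2158: Wed/Fri  2159: Thu/Sat  2160: Fri/Mon  2161: Sun/Tue
Both conditions hold in: 2128, 2156 — 2.

2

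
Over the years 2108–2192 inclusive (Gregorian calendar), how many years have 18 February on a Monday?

Track 18 February's weekday year by year (advancing +1, or +2 across a Feb 29):
  2108: Sat  2109: Mon (+2) ✓  2110: Tue (+1)  2111: Wed (+1)  2112: Thu (+1)
  2113: Sat (+2)  2114: Sun (+1)  2115: Mon (+1) ✓  2116: Tue (+1)  2117: Thu (+2)
  2118: Fri (+1)  2119: Sat (+1)  2120: Sun (+1)  2121: Tue (+2)  … (57 more years) …
  2179: Thu (+1)  2180: Fri (+1)  2181: Sun (+2)  2182: Mon (+1) ✓  2183: Tue (+1)
  2184: Wed (+1)  2185: Fri (+2)  2186: Sat (+1)  2187: Sun (+1)  2188: Mon (+1) ✓
  2189: Wed (+2)  2190: Thu (+1)  2191: Fri (+1)  2192: Sat (+1)
Monday years: 2109, 2115, 2126, 2132, 2137, 2143, 2154, 2160, 2165, 2171, 2182, 2188 — 12 in total.

12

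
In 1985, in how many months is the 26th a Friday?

2

Check the 26th of each month of 1985: Jan 26: Sat, Feb 26: Tue, Mar 26: Tue, Apr 26: Fri, May 26: Sun, Jun 26: Wed, Jul 26: Fri, Aug 26: Mon, Sep 26: Thu, Oct 26: Sat, Nov 26: Tue, Dec 26: Thu.
Friday occurs in April, July — 2 months.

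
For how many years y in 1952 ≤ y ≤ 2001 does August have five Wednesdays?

21

August has 31 days; it has five Wednesdays when Wednesday falls among the first (month-length − 28) days — i.e. when August 1 is one of Wednesday/Tuesday/Monday.
August 1 by year: 1952:Fri 1953:Sat 1954:Sun 1955:Mon✓ 1956:Wed✓ 1957:Thu 1958:Fri 1959:Sat 1960:Mon✓ 1961:Tue✓ 1962:Wed✓ 1963:Thu 1964:Sat 1965:Sun 1966:Mon✓ …(20 more)… 1987:Sat 1988:Mon✓ 1989:Tue✓ 1990:Wed✓ 1991:Thu 1992:Sat 1993:Sun 1994:Mon✓ 1995:Tue✓ 1996:Thu 1997:Fri 1998:Sat 1999:Sun 2000:Tue✓ 2001:Wed✓
Years with five Wednesdays: 1955, 1956, 1960, 1961, 1962, 1966, 1967, 1972, 1973, 1977, 1978, 1979, 1983, 1984, 1988, 1989, 1990, 1994, 1995, 2000, 2001 → 21.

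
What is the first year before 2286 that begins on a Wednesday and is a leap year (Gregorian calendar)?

2268

Jan 1 advances by 2 weekdays after a leap year and by 1 after a common year.
2286: Jan 1 is Friday.
2285: Thursday
2284: Tuesday (leap)
2283: Monday
2282: Sunday
2281: Saturday
2280: Thursday (leap)
2279: Wednesday
2278: Tuesday
2277: Monday
2276: Saturday (leap)
2275: Friday
2274: Thursday
2273: Wednesday
2272: Monday (leap)
2271: Sunday
2270: Saturday
2269: Friday
2268: Wednesday (leap)
2268 begins on a Wednesday and is a leap year.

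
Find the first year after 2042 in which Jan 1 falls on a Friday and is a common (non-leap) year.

Jan 1 advances by 2 weekdays after a leap year and by 1 after a common year.
2042: Jan 1 is Wednesday.
2043: Thursday
2044: Friday (leap)
2045: Sunday
2046: Monday
2047: Tuesday
2048: Wednesday (leap)
2049: Friday
2049 begins on a Friday and is a common year.

2049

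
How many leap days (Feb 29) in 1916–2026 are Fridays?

4

Leap years in 1916–2026: 28 of them.
Feb 29 weekday advances by 5 (mod 7) from one leap year to the next four years later (or differs when a century non-leap intervenes).
Leap-day weekdays: 1916:Tue 1920:Sun 1924:Fri✓ 1928:Wed 1932:Mon 1936:Sat 1940:Thu 1944:Tue 1948:Sun 1952:Fri✓ 1956:Wed 1960:Mon 1964:Sat 1968:Thu 1972:Tue 1976:Sun 1980:Fri✓ 1984:Wed 1988:Mon 1992:Sat 1996:Thu 2000:Tue 2004:Sun 2008:Fri✓ 2012:Wed 2016:Mon 2020:Sat 2024:Thu
Friday: 1924, 1952, 1980, 2008 → 4.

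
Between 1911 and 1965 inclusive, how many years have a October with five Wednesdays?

24

October has 31 days; it has five Wednesdays when Wednesday falls among the first (month-length − 28) days — i.e. when October 1 is one of Wednesday/Tuesday/Monday.
October 1 by year: 1911:Sun 1912:Tue✓ 1913:Wed✓ 1914:Thu 1915:Fri 1916:Sun 1917:Mon✓ 1918:Tue✓ 1919:Wed✓ 1920:Fri 1921:Sat 1922:Sun 1923:Mon✓ 1924:Wed✓ 1925:Thu …(25 more)… 1951:Mon✓ 1952:Wed✓ 1953:Thu 1954:Fri 1955:Sat 1956:Mon✓ 1957:Tue✓ 1958:Wed✓ 1959:Thu 1960:Sat 1961:Sun 1962:Mon✓ 1963:Tue✓ 1964:Thu 1965:Fri
Years with five Wednesdays: 1912, 1913, 1917, 1918, 1919, 1923, 1924, 1928, 1929, 1930, 1934, 1935, 1940, 1941, 1945, 1946, 1947, 1951, 1952, 1956, 1957, 1958, 1962, 1963 → 24.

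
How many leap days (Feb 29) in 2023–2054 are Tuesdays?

Leap years in 2023–2054: 8 of them.
Feb 29 weekday advances by 5 (mod 7) from one leap year to the next four years later (or differs when a century non-leap intervenes).
Leap-day weekdays: 2024:Thu 2028:Tue✓ 2032:Sun 2036:Fri 2040:Wed 2044:Mon 2048:Sat 2052:Thu
Tuesday: 2028 → 1.

1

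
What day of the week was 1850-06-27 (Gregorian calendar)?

January 1, 1850 is a Tuesday.
June 27 is day 178 of the year, i.e. 177 days after Jan 1.
177 mod 7 = 2, so advance 2 weekdays from Tuesday: Thursday.

Thursday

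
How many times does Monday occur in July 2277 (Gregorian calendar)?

July 2277 has 31 days and begins on Sunday.
The first Monday is July 2.
Mondays fall on 2, 9, 16, 23, 30 — that's 5.

5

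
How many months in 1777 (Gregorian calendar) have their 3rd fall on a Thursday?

2

Check the 3rd of each month of 1777: Jan 3: Fri, Feb 3: Mon, Mar 3: Mon, Apr 3: Thu, May 3: Sat, Jun 3: Tue, Jul 3: Thu, Aug 3: Sun, Sep 3: Wed, Oct 3: Fri, Nov 3: Mon, Dec 3: Wed.
Thursday occurs in April, July — 2 months.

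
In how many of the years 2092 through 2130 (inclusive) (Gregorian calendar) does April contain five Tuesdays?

April has 30 days; it has five Tuesdays when Tuesday falls among the first (month-length − 28) days — i.e. when April 1 is one of Tuesday/Monday.
April 1 by year: 2092:Tue✓ 2093:Wed 2094:Thu 2095:Fri 2096:Sun 2097:Mon✓ 2098:Tue✓ 2099:Wed 2100:Thu 2101:Fri 2102:Sat 2103:Sun 2104:Tue✓ 2105:Wed 2106:Thu …(9 more)… 2116:Wed 2117:Thu 2118:Fri 2119:Sat 2120:Mon✓ 2121:Tue✓ 2122:Wed 2123:Thu 2124:Sat 2125:Sun 2126:Mon✓ 2127:Tue✓ 2128:Thu 2129:Fri 2130:Sat
Years with five Tuesdays: 2092, 2097, 2098, 2104, 2109, 2110, 2115, 2120, 2121, 2126, 2127 → 11.

11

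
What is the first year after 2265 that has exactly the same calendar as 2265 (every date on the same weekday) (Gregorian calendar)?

2271

Two years share a calendar iff Jan 1 falls on the same weekday and both are leap or both are common. 2265: Jan 1 is Sunday, common year.
2266: Jan 1 Monday, common
2267: Jan 1 Tuesday, common
2268: Jan 1 Wednesday, leap
2269: Jan 1 Friday, common
2270: Jan 1 Saturday, common
2271: Jan 1 Sunday, common
2271 matches on both conditions.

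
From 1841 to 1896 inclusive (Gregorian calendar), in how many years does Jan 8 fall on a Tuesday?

8

Track Jan 8's weekday year by year (advancing +1, or +2 across a Feb 29):
  1841: Fri  1842: Sat (+1)  1843: Sun (+1)  1844: Mon (+1)  1845: Wed (+2)
  1846: Thu (+1)  1847: Fri (+1)  1848: Sat (+1)  1849: Mon (+2)  1850: Tue (+1) ✓
  1851: Wed (+1)  1852: Thu (+1)  1853: Sat (+2)  1854: Sun (+1)  … (28 more years) …
  1883: Mon (+1)  1884: Tue (+1) ✓  1885: Thu (+2)  1886: Fri (+1)  1887: Sat (+1)
  1888: Sun (+1)  1889: Tue (+2) ✓  1890: Wed (+1)  1891: Thu (+1)  1892: Fri (+1)
  1893: Sun (+2)  1894: Mon (+1)  1895: Tue (+1) ✓  1896: Wed (+1)
Tuesday years: 1850, 1856, 1861, 1867, 1878, 1884, 1889, 1895 — 8 in total.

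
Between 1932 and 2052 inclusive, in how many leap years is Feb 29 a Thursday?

5

Leap years in 1932–2052: 31 of them.
Feb 29 weekday advances by 5 (mod 7) from one leap year to the next four years later (or differs when a century non-leap intervenes).
Leap-day weekdays: 1932:Mon 1936:Sat 1940:Thu✓ 1944:Tue 1948:Sun 1952:Fri 1956:Wed 1960:Mon 1964:Sat 1968:Thu✓ 1972:Tue 1976:Sun 1980:Fri …(5 more)… 2004:Sun 2008:Fri 2012:Wed 2016:Mon 2020:Sat 2024:Thu✓ 2028:Tue 2032:Sun 2036:Fri 2040:Wed 2044:Mon 2048:Sat 2052:Thu✓
Thursday: 1940, 1968, 1996, 2024, 2052 → 5.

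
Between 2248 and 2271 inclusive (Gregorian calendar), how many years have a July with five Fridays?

July has 31 days; it has five Fridays when Friday falls among the first (month-length − 28) days — i.e. when July 1 is one of Friday/Thursday/Wednesday.
July 1 by year: 2248:Sat 2249:Sun 2250:Mon 2251:Tue 2252:Thu✓ 2253:Fri✓ 2254:Sat 2255:Sun 2256:Tue 2257:Wed✓ 2258:Thu✓ 2259:Fri✓ 2260:Sun 2261:Mon 2262:Tue 2263:Wed✓ 2264:Fri✓ 2265:Sat 2266:Sun 2267:Mon 2268:Wed✓ 2269:Thu✓ 2270:Fri✓ 2271:Sat
Years with five Fridays: 2252, 2253, 2257, 2258, 2259, 2263, 2264, 2268, 2269, 2270 → 10.

10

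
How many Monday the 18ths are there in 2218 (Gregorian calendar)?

Check the 18th of each month of 2218: Jan 18: Sun, Feb 18: Wed, Mar 18: Wed, Apr 18: Sat, May 18: Mon, Jun 18: Thu, Jul 18: Sat, Aug 18: Tue, Sep 18: Fri, Oct 18: Sun, Nov 18: Wed, Dec 18: Fri.
Monday occurs in May — 1 month.

1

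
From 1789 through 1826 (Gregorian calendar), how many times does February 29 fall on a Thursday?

1

Leap years in 1789–1826: 8 of them.
Feb 29 weekday advances by 5 (mod 7) from one leap year to the next four years later (or differs when a century non-leap intervenes).
Leap-day weekdays: 1792:Wed 1796:Mon 1804:Wed 1808:Mon 1812:Sat 1816:Thu✓ 1820:Tue 1824:Sun
Thursday: 1816 → 1.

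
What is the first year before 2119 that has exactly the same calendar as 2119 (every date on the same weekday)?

Two years share a calendar iff Jan 1 falls on the same weekday and both are leap or both are common. 2119: Jan 1 is Sunday, common year.
2118: Jan 1 Saturday, common
2117: Jan 1 Friday, common
2116: Jan 1 Wednesday, leap
2115: Jan 1 Tuesday, common
2114: Jan 1 Monday, common
2113: Jan 1 Sunday, common
2113 matches on both conditions.

2113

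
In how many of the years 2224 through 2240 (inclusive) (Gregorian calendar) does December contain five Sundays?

7

December has 31 days; it has five Sundays when Sunday falls among the first (month-length − 28) days — i.e. when December 1 is one of Sunday/Saturday/Friday.
December 1 by year: 2224:Wed 2225:Thu 2226:Fri✓ 2227:Sat✓ 2228:Mon 2229:Tue 2230:Wed 2231:Thu 2232:Sat✓ 2233:Sun✓ 2234:Mon 2235:Tue 2236:Thu 2237:Fri✓ 2238:Sat✓ 2239:Sun✓ 2240:Tue
Years with five Sundays: 2226, 2227, 2232, 2233, 2237, 2238, 2239 → 7.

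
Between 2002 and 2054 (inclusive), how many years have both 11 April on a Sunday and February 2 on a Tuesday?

5

Check each year's weekday for 11 April and February 2:
  2002: Thu/Sat  2003: Fri/Sun  2004: Sun/Mon  2005: Mon/Wed  2006: Tue/Thu  2007: Wed/Fri  2008: Fri/Sat  2009: Sat/Mon  2010: Sun/Tue ✓  2011: Mon/Wed  2012: Wed/Thu  2013: Thu/Sat  2014: Fri/Sun  2015: Sat/Mon  …(25 more)…  2041: Thu/Sat  2042: Fri/Sun  2043: Sat/Mon  2044: Mon/Tue  2045: Tue/Thu  2046: Wed/Fri  2047: Thu/Sat  2048: Sat/Sun  2049: Sun/Tue ✓  2050: Mon/Wed  2051: Tue/Thu  2052: Thu/Fri  2053: Fri/Sun  2054: Sat/Mon
Both conditions hold in: 2010, 2021, 2027, 2038, 2049 — 5.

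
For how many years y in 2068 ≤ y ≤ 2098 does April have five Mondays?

10

April has 30 days; it has five Mondays when Monday falls among the first (month-length − 28) days — i.e. when April 1 is one of Monday/Sunday.
April 1 by year: 2068:Sun✓ 2069:Mon✓ 2070:Tue 2071:Wed 2072:Fri 2073:Sat 2074:Sun✓ 2075:Mon✓ 2076:Wed 2077:Thu 2078:Fri 2079:Sat 2080:Mon✓ 2081:Tue 2082:Wed 2083:Thu 2084:Sat 2085:Sun✓ 2086:Mon✓ 2087:Tue 2088:Thu 2089:Fri 2090:Sat 2091:Sun✓ 2092:Tue 2093:Wed 2094:Thu 2095:Fri 2096:Sun✓ 2097:Mon✓ 2098:Tue
Years with five Mondays: 2068, 2069, 2074, 2075, 2080, 2085, 2086, 2091, 2096, 2097 → 10.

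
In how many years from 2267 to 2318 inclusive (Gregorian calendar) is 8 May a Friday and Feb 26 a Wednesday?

3

Check each year's weekday for 8 May and Feb 26:
  2267: Wed/Tue  2268: Fri/Wed ✓  2269: Sat/Fri  2270: Sun/Sat  2271: Mon/Sun  2272: Wed/Mon  2273: Thu/Wed  2274: Fri/Thu  2275: Sat/Fri  2276: Mon/Sat  2277: Tue/Mon  2278: Wed/Tue  2279: Thu/Wed  2280: Sat/Thu  …(24 more)…  2305: Mon/Sun  2306: Tue/Mon  2307: Wed/Tue  2308: Fri/Wed ✓  2309: Sat/Fri  2310: Sun/Sat  2311: Mon/Sun  2312: Wed/Mon  2313: Thu/Wed  2314: Fri/Thu  2315: Sat/Fri  2316: Mon/Sat  2317: Tue/Mon  2318: Wed/Tue
Both conditions hold in: 2268, 2296, 2308 — 3.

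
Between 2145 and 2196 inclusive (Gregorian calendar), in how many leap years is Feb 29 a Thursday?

Leap years in 2145–2196: 13 of them.
Feb 29 weekday advances by 5 (mod 7) from one leap year to the next four years later (or differs when a century non-leap intervenes).
Leap-day weekdays: 2148:Thu✓ 2152:Tue 2156:Sun 2160:Fri 2164:Wed 2168:Mon 2172:Sat 2176:Thu✓ 2180:Tue 2184:Sun 2188:Fri 2192:Wed 2196:Mon
Thursday: 2148, 2176 → 2.

2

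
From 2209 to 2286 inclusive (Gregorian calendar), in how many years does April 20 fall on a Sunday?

11

Track April 20's weekday year by year (advancing +1, or +2 across a Feb 29):
  2209: Thu  2210: Fri (+1)  2211: Sat (+1)  2212: Mon (+2)  2213: Tue (+1)
  2214: Wed (+1)  2215: Thu (+1)  2216: Sat (+2)  2217: Sun (+1) ✓  2218: Mon (+1)
  2219: Tue (+1)  2220: Thu (+2)  2221: Fri (+1)  2222: Sat (+1)  … (50 more years) …
  2273: Sun (+1) ✓  2274: Mon (+1)  2275: Tue (+1)  2276: Thu (+2)  2277: Fri (+1)
  2278: Sat (+1)  2279: Sun (+1) ✓  2280: Tue (+2)  2281: Wed (+1)  2282: Thu (+1)
  2283: Fri (+1)  2284: Sun (+2) ✓  2285: Mon (+1)  2286: Tue (+1)
Sunday years: 2217, 2223, 2228, 2234, 2245, 2251, 2256, 2262, 2273, 2279, 2284 — 11 in total.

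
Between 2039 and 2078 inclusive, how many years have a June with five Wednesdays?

12

June has 30 days; it has five Wednesdays when Wednesday falls among the first (month-length − 28) days — i.e. when June 1 is one of Wednesday/Tuesday.
June 1 by year: 2039:Wed✓ 2040:Fri 2041:Sat 2042:Sun 2043:Mon 2044:Wed✓ 2045:Thu 2046:Fri 2047:Sat 2048:Mon 2049:Tue✓ 2050:Wed✓ 2051:Thu 2052:Sat 2053:Sun …(10 more)… 2064:Sun 2065:Mon 2066:Tue✓ 2067:Wed✓ 2068:Fri 2069:Sat 2070:Sun 2071:Mon 2072:Wed✓ 2073:Thu 2074:Fri 2075:Sat 2076:Mon 2077:Tue✓ 2078:Wed✓
Years with five Wednesdays: 2039, 2044, 2049, 2050, 2055, 2060, 2061, 2066, 2067, 2072, 2077, 2078 → 12.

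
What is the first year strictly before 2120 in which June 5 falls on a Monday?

2119

From one year to the next, a fixed date's weekday advances by 1, or by 2 when a Feb 29 lies between the two dates.
2120: June 5 is Wednesday.
2119: Monday (−2)
June 5 falls on a Monday in 2119.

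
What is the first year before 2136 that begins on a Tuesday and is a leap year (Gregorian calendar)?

Jan 1 advances by 2 weekdays after a leap year and by 1 after a common year.
2136: Jan 1 is Sunday (leap).
2135: Saturday
2134: Friday
2133: Thursday
2132: Tuesday (leap)
2132 begins on a Tuesday and is a leap year.

2132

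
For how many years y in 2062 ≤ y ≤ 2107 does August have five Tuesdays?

August has 31 days; it has five Tuesdays when Tuesday falls among the first (month-length − 28) days — i.e. when August 1 is one of Tuesday/Monday/Sunday.
August 1 by year: 2062:Tue✓ 2063:Wed 2064:Fri 2065:Sat 2066:Sun✓ 2067:Mon✓ 2068:Wed 2069:Thu 2070:Fri 2071:Sat 2072:Mon✓ 2073:Tue✓ 2074:Wed 2075:Thu 2076:Sat …(16 more)… 2093:Sat 2094:Sun✓ 2095:Mon✓ 2096:Wed 2097:Thu 2098:Fri 2099:Sat 2100:Sun✓ 2101:Mon✓ 2102:Tue✓ 2103:Wed 2104:Fri 2105:Sat 2106:Sun✓ 2107:Mon✓
Years with five Tuesdays: 2062, 2066, 2067, 2072, 2073, 2077, 2078, 2079, 2083, 2084, 2088, 2089, 2090, 2094, 2095, 2100, 2101, 2102, 2106, 2107 → 20.

20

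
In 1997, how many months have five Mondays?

A month of length L has five Mondays iff its first Monday is on day ≤ L−28 (so day 1–3 in a 31-day month, 1–2 in a 30-day month, day 1 in a leap February).
Checking each month of 1997: Jan starts Wed (31d); Feb starts Sat (28d); Mar starts Sat (31d) ✓; Apr starts Tue (30d); May starts Thu (31d); Jun starts Sun (30d) ✓; Jul starts Tue (31d); Aug starts Fri (31d); Sep starts Mon (30d) ✓; Oct starts Wed (31d); Nov starts Sat (30d); Dec starts Mon (31d) ✓.
Five-Monday months: March, June, September, December → 4.

4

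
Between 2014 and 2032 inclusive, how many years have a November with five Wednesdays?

5

November has 30 days; it has five Wednesdays when Wednesday falls among the first (month-length − 28) days — i.e. when November 1 is one of Wednesday/Tuesday.
November 1 by year: 2014:Sat 2015:Sun 2016:Tue✓ 2017:Wed✓ 2018:Thu 2019:Fri 2020:Sun 2021:Mon 2022:Tue✓ 2023:Wed✓ 2024:Fri 2025:Sat 2026:Sun 2027:Mon 2028:Wed✓ 2029:Thu 2030:Fri 2031:Sat 2032:Mon
Years with five Wednesdays: 2016, 2017, 2022, 2023, 2028 → 5.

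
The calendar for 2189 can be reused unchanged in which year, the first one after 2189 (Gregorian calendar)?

Two years share a calendar iff Jan 1 falls on the same weekday and both are leap or both are common. 2189: Jan 1 is Thursday, common year.
2190: Jan 1 Friday, common
2191: Jan 1 Saturday, common
2192: Jan 1 Sunday, leap
2193: Jan 1 Tuesday, common
2194: Jan 1 Wednesday, common
2195: Jan 1 Thursday, common
2195 matches on both conditions.

2195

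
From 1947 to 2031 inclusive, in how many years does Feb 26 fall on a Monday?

Track Feb 26's weekday year by year (advancing +1, or +2 across a Feb 29):
  1947: Wed  1948: Thu (+1)  1949: Sat (+2)  1950: Sun (+1)  1951: Mon (+1) ✓
  1952: Tue (+1)  1953: Thu (+2)  1954: Fri (+1)  1955: Sat (+1)  1956: Sun (+1)
  1957: Tue (+2)  1958: Wed (+1)  1959: Thu (+1)  1960: Fri (+1)  … (57 more years) …
  2018: Mon (+1) ✓  2019: Tue (+1)  2020: Wed (+1)  2021: Fri (+2)  2022: Sat (+1)
  2023: Sun (+1)  2024: Mon (+1) ✓  2025: Wed (+2)  2026: Thu (+1)  2027: Fri (+1)
  2028: Sat (+1)  2029: Mon (+2) ✓  2030: Tue (+1)  2031: Wed (+1)
Monday years: 1951, 1962, 1968, 1973, 1979, 1990, 1996, 2001, 2007, 2018, 2024, 2029 — 12 in total.

12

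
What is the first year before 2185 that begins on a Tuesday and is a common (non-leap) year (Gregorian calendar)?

2182

Jan 1 advances by 2 weekdays after a leap year and by 1 after a common year.
2185: Jan 1 is Saturday.
2184: Thursday (leap)
2183: Wednesday
2182: Tuesday
2182 begins on a Tuesday and is a common year.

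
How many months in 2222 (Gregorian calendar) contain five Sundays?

A month of length L has five Sundays iff its first Sunday is on day ≤ L−28 (so day 1–3 in a 31-day month, 1–2 in a 30-day month, day 1 in a leap February).
Checking each month of 2222: Jan starts Tue (31d); Feb starts Fri (28d); Mar starts Fri (31d) ✓; Apr starts Mon (30d); May starts Wed (31d); Jun starts Sat (30d) ✓; Jul starts Mon (31d); Aug starts Thu (31d); Sep starts Sun (30d) ✓; Oct starts Tue (31d); Nov starts Fri (30d); Dec starts Sun (31d) ✓.
Five-Sunday months: March, June, September, December → 4.

4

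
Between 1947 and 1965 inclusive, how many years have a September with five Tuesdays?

September has 30 days; it has five Tuesdays when Tuesday falls among the first (month-length − 28) days — i.e. when September 1 is one of Tuesday/Monday.
September 1 by year: 1947:Mon✓ 1948:Wed 1949:Thu 1950:Fri 1951:Sat 1952:Mon✓ 1953:Tue✓ 1954:Wed 1955:Thu 1956:Sat 1957:Sun 1958:Mon✓ 1959:Tue✓ 1960:Thu 1961:Fri 1962:Sat 1963:Sun 1964:Tue✓ 1965:Wed
Years with five Tuesdays: 1947, 1952, 1953, 1958, 1959, 1964 → 6.

6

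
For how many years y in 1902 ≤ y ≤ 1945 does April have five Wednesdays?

April has 30 days; it has five Wednesdays when Wednesday falls among the first (month-length − 28) days — i.e. when April 1 is one of Wednesday/Tuesday.
April 1 by year: 1902:Tue✓ 1903:Wed✓ 1904:Fri 1905:Sat 1906:Sun 1907:Mon 1908:Wed✓ 1909:Thu 1910:Fri 1911:Sat 1912:Mon 1913:Tue✓ 1914:Wed✓ 1915:Thu 1916:Sat …(14 more)… 1931:Wed✓ 1932:Fri 1933:Sat 1934:Sun 1935:Mon 1936:Wed✓ 1937:Thu 1938:Fri 1939:Sat 1940:Mon 1941:Tue✓ 1942:Wed✓ 1943:Thu 1944:Sat 1945:Sun
Years with five Wednesdays: 1902, 1903, 1908, 1913, 1914, 1919, 1924, 1925, 1930, 1931, 1936, 1941, 1942 → 13.

13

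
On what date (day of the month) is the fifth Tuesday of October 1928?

30

October 1, 1928 is a Monday, so the first Tuesday is the 2nd.
The fifth Tuesday is 2 + 28 = 30.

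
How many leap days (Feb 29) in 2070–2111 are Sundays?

1

Leap years in 2070–2111: 9 of them.
Feb 29 weekday advances by 5 (mod 7) from one leap year to the next four years later (or differs when a century non-leap intervenes).
Leap-day weekdays: 2072:Mon 2076:Sat 2080:Thu 2084:Tue 2088:Sun✓ 2092:Fri 2096:Wed 2104:Fri 2108:Wed
Sunday: 2088 → 1.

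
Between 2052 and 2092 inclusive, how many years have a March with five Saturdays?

19

March has 31 days; it has five Saturdays when Saturday falls among the first (month-length − 28) days — i.e. when March 1 is one of Saturday/Friday/Thursday.
March 1 by year: 2052:Fri✓ 2053:Sat✓ 2054:Sun 2055:Mon 2056:Wed 2057:Thu✓ 2058:Fri✓ 2059:Sat✓ 2060:Mon 2061:Tue 2062:Wed 2063:Thu✓ 2064:Sat✓ 2065:Sun 2066:Mon …(11 more)… 2078:Tue 2079:Wed 2080:Fri✓ 2081:Sat✓ 2082:Sun 2083:Mon 2084:Wed 2085:Thu✓ 2086:Fri✓ 2087:Sat✓ 2088:Mon 2089:Tue 2090:Wed 2091:Thu✓ 2092:Sat✓
Years with five Saturdays: 2052, 2053, 2057, 2058, 2059, 2063, 2064, 2068, 2069, 2070, 2074, 2075, 2080, 2081, 2085, 2086, 2087, 2091, 2092 → 19.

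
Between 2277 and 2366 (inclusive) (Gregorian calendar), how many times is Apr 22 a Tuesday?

12

Track Apr 22's weekday year by year (advancing +1, or +2 across a Feb 29):
  2277: Sun  2278: Mon (+1)  2279: Tue (+1) ✓  2280: Thu (+2)  2281: Fri (+1)
  2282: Sat (+1)  2283: Sun (+1)  2284: Tue (+2) ✓  2285: Wed (+1)  2286: Thu (+1)
  2287: Fri (+1)  2288: Sun (+2)  2289: Mon (+1)  2290: Tue (+1) ✓  … (62 more years) …
  2353: Wed (+1)  2354: Thu (+1)  2355: Fri (+1)  2356: Sun (+2)  2357: Mon (+1)
  2358: Tue (+1) ✓  2359: Wed (+1)  2360: Fri (+2)  2361: Sat (+1)  2362: Sun (+1)
  2363: Mon (+1)  2364: Wed (+2)  2365: Thu (+1)  2366: Fri (+1)
Tuesday years: 2279, 2284, 2290, 2302, 2313, 2319, 2324, 2330, 2341, 2347, 2352, 2358 — 12 in total.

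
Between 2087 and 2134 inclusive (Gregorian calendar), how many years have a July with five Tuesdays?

July has 31 days; it has five Tuesdays when Tuesday falls among the first (month-length − 28) days — i.e. when July 1 is one of Tuesday/Monday/Sunday.
July 1 by year: 2087:Tue✓ 2088:Thu 2089:Fri 2090:Sat 2091:Sun✓ 2092:Tue✓ 2093:Wed 2094:Thu 2095:Fri 2096:Sun✓ 2097:Mon✓ 2098:Tue✓ 2099:Wed 2100:Thu 2101:Fri …(18 more)… 2120:Mon✓ 2121:Tue✓ 2122:Wed 2123:Thu 2124:Sat 2125:Sun✓ 2126:Mon✓ 2127:Tue✓ 2128:Thu 2129:Fri 2130:Sat 2131:Sun✓ 2132:Tue✓ 2133:Wed 2134:Thu
Years with five Tuesdays: 2087, 2091, 2092, 2096, 2097, 2098, 2103, 2104, 2108, 2109, 2110, 2114, 2115, 2120, 2121, 2125, 2126, 2127, 2131, 2132 → 20.

20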